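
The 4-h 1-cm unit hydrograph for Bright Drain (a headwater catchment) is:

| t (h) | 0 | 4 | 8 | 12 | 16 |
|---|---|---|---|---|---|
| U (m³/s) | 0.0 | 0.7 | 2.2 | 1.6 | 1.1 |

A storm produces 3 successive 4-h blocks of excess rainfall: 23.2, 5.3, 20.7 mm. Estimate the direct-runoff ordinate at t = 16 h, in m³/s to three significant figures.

Q ≈ 7.95 m³/s

By discrete convolution, Q_j = Σ (P_i / 10 mm) · U_{j−i}.
At t = 16 h (j=4): Q = (23.2/10)·1.1 + (5.3/10)·1.6 + (20.7/10)·2.2 = 7.95 m³/s.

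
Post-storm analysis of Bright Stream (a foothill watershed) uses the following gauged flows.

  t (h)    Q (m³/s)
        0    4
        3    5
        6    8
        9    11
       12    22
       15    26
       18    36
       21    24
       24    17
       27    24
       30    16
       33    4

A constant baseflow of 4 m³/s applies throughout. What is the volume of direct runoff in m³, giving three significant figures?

Direct-runoff ordinates (Q − Q_b): 0.0, 1.0, 4.0, 7.0, 18.0, 22.0, 32.0, 20.0, 13.0, 20.0, 12.0, 0.0 m³/s.
ΣQ_DR = 149.0 m³/s.
With Δt = 3 h = 10800 s, V = ΣQ_DR · Δt = 149.0 × 10800 = 1.61 × 10^6 m³.

V ≈ 1.61 × 10^6 m³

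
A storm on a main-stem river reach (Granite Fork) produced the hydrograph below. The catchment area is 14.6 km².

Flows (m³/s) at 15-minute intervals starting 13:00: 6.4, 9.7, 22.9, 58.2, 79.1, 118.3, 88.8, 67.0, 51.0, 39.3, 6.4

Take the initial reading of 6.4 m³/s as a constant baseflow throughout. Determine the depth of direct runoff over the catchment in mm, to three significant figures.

d ≈ 29.4 mm

Direct runoff: 0.0, 3.3, 16.5, 51.8, 72.7, 111.9, 82.4, 60.6, 44.6, 32.9, 0.0 m³/s; ΣQ_DR = 476.7 m³/s.
V = ΣQ_DR · Δt = 476.7 × 900 s = 4.290 × 10^5 m³.
Over A = 14.6 km², depth = V / A = 29.4 mm.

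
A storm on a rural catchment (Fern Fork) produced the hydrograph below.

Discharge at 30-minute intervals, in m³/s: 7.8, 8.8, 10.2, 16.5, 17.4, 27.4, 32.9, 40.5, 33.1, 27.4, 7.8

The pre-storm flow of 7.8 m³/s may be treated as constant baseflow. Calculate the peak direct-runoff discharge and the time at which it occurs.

Subtracting baseflow gives direct-runoff ordinates: 0.0, 1.0, 2.4, 8.7, 9.6, 19.6, 25.1, 32.7, 25.3, 19.6, 0.0 m³/s.
The maximum is 32.7 m³/s, occurring at the reading for t = 3.5 h.

Q_p = 32.7 m³/s at t = 3.5 h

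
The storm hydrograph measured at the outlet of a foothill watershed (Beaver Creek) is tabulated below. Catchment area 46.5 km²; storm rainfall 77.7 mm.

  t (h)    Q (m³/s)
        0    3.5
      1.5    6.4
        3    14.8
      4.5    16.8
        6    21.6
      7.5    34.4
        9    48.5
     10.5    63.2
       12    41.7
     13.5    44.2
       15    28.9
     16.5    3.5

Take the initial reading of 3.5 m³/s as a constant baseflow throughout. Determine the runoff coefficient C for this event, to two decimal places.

C ≈ 0.43

ΣQ_DR = 285.5 m³/s; V = ΣQ_DR·Δt = 1.542 × 10^6 m³.
Runoff depth d = V / A = 33.15 mm.
C = d / P = 33.15 / 77.7 = 0.43.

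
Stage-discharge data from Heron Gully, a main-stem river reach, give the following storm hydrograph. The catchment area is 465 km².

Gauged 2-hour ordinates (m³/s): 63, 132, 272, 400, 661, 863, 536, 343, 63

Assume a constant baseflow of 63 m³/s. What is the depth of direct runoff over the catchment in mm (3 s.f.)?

d ≈ 42.8 mm

Direct runoff: 0.0, 69.0, 209.0, 337.0, 598.0, 800.0, 473.0, 280.0, 0.0 m³/s; ΣQ_DR = 2766 m³/s.
V = ΣQ_DR · Δt = 2766 × 7200 s = 1.992 × 10^7 m³.
Over A = 465 km², depth = V / A = 42.8 mm.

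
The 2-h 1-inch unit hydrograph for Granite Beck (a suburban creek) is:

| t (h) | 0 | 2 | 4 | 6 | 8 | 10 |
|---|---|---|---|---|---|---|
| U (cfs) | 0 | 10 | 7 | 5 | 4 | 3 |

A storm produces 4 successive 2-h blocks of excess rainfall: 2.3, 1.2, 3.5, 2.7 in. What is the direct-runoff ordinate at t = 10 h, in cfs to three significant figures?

By discrete convolution, Q_j = Σ (P_i / 1 in) · U_{j−i}.
At t = 10 h (j=5): Q = (2.3/1)·3 + (1.2/1)·4 + (3.5/1)·5 + (2.7/1)·7 = 48.1 cfs.

Q ≈ 48.1 cfs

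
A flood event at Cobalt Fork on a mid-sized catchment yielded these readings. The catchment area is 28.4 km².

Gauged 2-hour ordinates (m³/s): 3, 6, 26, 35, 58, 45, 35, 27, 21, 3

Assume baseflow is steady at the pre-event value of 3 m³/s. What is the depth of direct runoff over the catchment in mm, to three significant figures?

d ≈ 58.1 mm

Direct runoff: 0.0, 3.0, 23.0, 32.0, 55.0, 42.0, 32.0, 24.0, 18.0, 0.0 m³/s; ΣQ_DR = 229.0 m³/s.
V = ΣQ_DR · Δt = 229.0 × 7200 s = 1.649 × 10^6 m³.
Over A = 28.4 km², depth = V / A = 58.1 mm.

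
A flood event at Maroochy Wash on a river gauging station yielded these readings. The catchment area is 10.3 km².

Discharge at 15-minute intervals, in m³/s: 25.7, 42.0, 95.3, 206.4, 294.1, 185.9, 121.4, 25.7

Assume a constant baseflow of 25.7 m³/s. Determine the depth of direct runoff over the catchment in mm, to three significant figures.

Direct runoff: 0.0, 16.3, 69.6, 180.7, 268.4, 160.2, 95.7, 0.0 m³/s; ΣQ_DR = 790.9 m³/s.
V = ΣQ_DR · Δt = 790.9 × 900 s = 7.118 × 10^5 m³.
Over A = 10.3 km², depth = V / A = 69.1 mm.

d ≈ 69.1 mm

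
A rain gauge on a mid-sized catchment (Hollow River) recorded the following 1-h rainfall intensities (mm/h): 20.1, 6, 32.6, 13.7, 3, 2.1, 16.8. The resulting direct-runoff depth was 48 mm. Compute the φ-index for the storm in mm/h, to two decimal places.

Only the 4 blocks with intensity above φ contribute runoff: 20.1, 32.6, 13.7, 16.8 mm/h.
Σ(I−φ)·Δt = d  ⇒  (20.1+32.6+13.7+16.8 − 4φ)·1 = 48
φ = (83.20 − 48/1) / 4 = 8.80 mm/h.

φ ≈ 8.80 mm/h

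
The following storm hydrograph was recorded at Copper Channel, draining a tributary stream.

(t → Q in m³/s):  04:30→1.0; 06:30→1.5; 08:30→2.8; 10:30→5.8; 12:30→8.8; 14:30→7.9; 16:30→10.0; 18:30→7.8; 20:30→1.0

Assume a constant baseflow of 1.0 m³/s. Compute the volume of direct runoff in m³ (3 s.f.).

Direct-runoff ordinates (Q − Q_b): 0.0, 0.5, 1.8, 4.8, 7.8, 6.9, 9.0, 6.8, 0.0 m³/s.
ΣQ_DR = 37.60 m³/s.
With Δt = 2 h = 7200 s, V = ΣQ_DR · Δt = 37.60 × 7200 = 2.71 × 10^5 m³.

V ≈ 2.71 × 10^5 m³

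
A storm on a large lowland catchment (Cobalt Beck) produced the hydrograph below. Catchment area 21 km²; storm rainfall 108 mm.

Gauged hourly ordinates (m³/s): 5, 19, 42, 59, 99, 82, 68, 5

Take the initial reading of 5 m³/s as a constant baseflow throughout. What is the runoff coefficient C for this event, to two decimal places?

C ≈ 0.54

ΣQ_DR = 339.0 m³/s; V = ΣQ_DR·Δt = 1.220 × 10^6 m³.
Runoff depth d = V / A = 58.11 mm.
C = d / P = 58.11 / 108 = 0.54.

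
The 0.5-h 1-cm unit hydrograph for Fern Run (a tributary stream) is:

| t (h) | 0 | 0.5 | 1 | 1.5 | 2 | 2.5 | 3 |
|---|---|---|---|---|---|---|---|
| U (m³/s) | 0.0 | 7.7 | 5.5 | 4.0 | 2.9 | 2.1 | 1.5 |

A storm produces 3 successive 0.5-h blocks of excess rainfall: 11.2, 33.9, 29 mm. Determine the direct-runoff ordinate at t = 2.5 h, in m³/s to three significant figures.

Q ≈ 23.8 m³/s

By discrete convolution, Q_j = Σ (P_i / 10 mm) · U_{j−i}.
At t = 2.5 h (j=5): Q = (11.2/10)·2.1 + (33.9/10)·2.9 + (29/10)·4.0 = 23.8 m³/s.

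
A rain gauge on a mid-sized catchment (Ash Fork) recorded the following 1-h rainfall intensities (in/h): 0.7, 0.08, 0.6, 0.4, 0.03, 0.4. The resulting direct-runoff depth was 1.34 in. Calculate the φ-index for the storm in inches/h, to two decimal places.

φ ≈ 0.19 in/h

Only the 4 blocks with intensity above φ contribute runoff: 0.7, 0.6, 0.4, 0.4 in/h.
Σ(I−φ)·Δt = d  ⇒  (0.7+0.6+0.4+0.4 − 4φ)·1 = 1.34
φ = (2.100 − 1.34/1) / 4 = 0.19 in/h.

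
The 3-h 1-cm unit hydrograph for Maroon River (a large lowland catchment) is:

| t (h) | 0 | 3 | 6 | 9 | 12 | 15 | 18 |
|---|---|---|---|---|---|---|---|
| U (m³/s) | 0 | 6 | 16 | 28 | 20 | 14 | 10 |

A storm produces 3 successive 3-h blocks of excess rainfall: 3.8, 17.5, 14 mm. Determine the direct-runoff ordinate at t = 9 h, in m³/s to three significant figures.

Q ≈ 47.0 m³/s

By discrete convolution, Q_j = Σ (P_i / 10 mm) · U_{j−i}.
At t = 9 h (j=3): Q = (3.8/10)·28 + (17.5/10)·16 + (14/10)·6 = 47.0 m³/s.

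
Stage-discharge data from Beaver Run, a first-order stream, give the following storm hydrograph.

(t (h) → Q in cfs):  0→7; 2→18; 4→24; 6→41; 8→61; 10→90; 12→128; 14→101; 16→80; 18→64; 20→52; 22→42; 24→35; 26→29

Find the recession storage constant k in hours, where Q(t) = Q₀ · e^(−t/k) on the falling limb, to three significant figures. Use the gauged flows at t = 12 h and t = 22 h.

k ≈ 8.97 h

On the falling limb, Q drops from 128 to 42 cfs between t = 12 h and t = 22 h (Δt = 10 h).
k = −Δt / ln(Q₂/Q₁) = −10 / ln(42/128) = 8.97 h.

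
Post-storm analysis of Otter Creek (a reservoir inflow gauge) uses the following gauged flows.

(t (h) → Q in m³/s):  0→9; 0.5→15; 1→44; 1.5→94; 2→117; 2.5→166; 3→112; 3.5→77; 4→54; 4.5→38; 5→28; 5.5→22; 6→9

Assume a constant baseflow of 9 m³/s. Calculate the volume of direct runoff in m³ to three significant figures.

V ≈ 1.20 × 10^6 m³

Direct-runoff ordinates (Q − Q_b): 0.0, 6.0, 35.0, 85.0, 108.0, 157.0, 103.0, 68.0, 45.0, 29.0, 19.0, 13.0, 0.0 m³/s.
ΣQ_DR = 668.0 m³/s.
With Δt = 0.5 h = 1800 s, V = ΣQ_DR · Δt = 668.0 × 1800 = 1.20 × 10^6 m³.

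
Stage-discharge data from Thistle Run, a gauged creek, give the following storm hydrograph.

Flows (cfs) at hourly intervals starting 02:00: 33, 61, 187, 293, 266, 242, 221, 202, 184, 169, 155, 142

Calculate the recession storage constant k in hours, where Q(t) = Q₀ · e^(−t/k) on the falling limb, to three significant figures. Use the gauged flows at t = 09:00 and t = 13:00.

k ≈ 11.3 h

On the falling limb, Q drops from 202 to 142 cfs between t = 09:00 and t = 13:00 (Δt = 4 h).
k = −Δt / ln(Q₂/Q₁) = −4 / ln(142/202) = 11.3 h.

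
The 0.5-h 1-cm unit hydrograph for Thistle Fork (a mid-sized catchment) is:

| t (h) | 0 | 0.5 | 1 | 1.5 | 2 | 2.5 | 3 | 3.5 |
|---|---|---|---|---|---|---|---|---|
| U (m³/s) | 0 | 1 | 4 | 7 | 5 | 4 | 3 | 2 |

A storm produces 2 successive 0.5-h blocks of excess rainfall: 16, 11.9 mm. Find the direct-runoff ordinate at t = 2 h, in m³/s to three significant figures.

By discrete convolution, Q_j = Σ (P_i / 10 mm) · U_{j−i}.
At t = 2 h (j=4): Q = (16/10)·5 + (11.9/10)·7 = 16.3 m³/s.

Q ≈ 16.3 m³/s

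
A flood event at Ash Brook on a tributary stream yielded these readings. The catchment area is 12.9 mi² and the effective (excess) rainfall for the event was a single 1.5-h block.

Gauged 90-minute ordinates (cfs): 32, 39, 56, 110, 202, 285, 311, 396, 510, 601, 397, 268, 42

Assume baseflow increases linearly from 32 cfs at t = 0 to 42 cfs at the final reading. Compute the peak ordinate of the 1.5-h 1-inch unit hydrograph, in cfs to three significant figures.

U_p ≈ 1130 cfs

Direct runoff: 0.00, 6.17, 22.33, 75.50, 166.67, 248.83, 274.00, 358.17, 471.33, 561.50, 356.67, 226.83, 0.00 cfs; ΣQ_DR = 2768 cfs, peak = 561.50 cfs.
Runoff depth d = ΣQ_DR·Δt / A = 2768 × 5400 / (12.9 mi²) = 0.4987 in.
The 1-inch UH is the DRH scaled by (1 in)/d, so U_p = 561.50 × 1/0.4987 = 1130 cfs.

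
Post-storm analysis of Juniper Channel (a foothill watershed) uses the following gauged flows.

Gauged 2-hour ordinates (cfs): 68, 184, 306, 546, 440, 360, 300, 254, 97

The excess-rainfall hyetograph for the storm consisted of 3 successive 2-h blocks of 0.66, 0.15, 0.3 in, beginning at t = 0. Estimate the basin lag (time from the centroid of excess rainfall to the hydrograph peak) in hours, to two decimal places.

t_L ≈ 3.65 h

Centroid of excess rainfall: t_c = Σ P_i·t̄_i / ΣP_i = 2.3514 h (block centres at 1, 3, 5 h).
Hydrograph peak occurs at t = 6 h, so basin lag t_L = 6 − 2.3514 = 3.65 h.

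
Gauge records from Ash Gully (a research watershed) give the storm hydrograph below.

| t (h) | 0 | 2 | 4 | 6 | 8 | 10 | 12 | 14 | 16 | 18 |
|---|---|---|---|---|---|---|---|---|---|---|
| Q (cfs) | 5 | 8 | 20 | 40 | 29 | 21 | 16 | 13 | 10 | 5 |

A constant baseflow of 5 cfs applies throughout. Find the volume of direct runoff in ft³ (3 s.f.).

Direct-runoff ordinates (Q − Q_b): 0.0, 3.0, 15.0, 35.0, 24.0, 16.0, 11.0, 8.0, 5.0, 0.0 cfs.
ΣQ_DR = 117.0 cfs.
With Δt = 2 h = 7200 s, V = ΣQ_DR · Δt = 117.0 × 7200 = 8.42 × 10^5 ft³.

V ≈ 8.42 × 10^5 ft³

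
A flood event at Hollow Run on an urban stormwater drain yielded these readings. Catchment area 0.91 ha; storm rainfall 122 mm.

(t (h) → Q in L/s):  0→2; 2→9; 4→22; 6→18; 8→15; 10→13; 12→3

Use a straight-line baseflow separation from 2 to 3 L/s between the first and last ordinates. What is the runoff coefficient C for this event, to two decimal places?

C ≈ 0.42

ΣQ_DR = 64.50 L/s; V = ΣQ_DR·Δt = 4.644 × 10^5 L.
Runoff depth d = V / A = 51.03 mm.
C = d / P = 51.03 / 122 = 0.42.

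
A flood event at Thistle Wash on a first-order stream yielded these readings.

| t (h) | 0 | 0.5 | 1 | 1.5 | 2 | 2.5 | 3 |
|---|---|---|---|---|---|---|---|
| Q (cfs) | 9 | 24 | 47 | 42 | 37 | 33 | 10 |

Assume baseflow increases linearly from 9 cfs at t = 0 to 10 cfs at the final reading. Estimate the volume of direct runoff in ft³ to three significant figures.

Direct-runoff ordinates (Q − Q_b): 0.00, 14.83, 37.67, 32.50, 27.33, 23.17, 0.00 cfs.
ΣQ_DR = 135.5 cfs.
With Δt = 0.5 h = 1800 s, V = ΣQ_DR · Δt = 135.5 × 1800 = 2.44 × 10^5 ft³.

V ≈ 2.44 × 10^5 ft³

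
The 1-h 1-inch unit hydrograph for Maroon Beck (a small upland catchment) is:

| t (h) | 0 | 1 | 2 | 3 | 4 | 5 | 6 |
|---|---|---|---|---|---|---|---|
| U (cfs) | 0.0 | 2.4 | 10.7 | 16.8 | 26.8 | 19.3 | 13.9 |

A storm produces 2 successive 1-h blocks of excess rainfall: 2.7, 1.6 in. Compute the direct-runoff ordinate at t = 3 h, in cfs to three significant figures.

By discrete convolution, Q_j = Σ (P_i / 1 in) · U_{j−i}.
At t = 3 h (j=3): Q = (2.7/1)·16.8 + (1.6/1)·10.7 = 62.5 cfs.

Q ≈ 62.5 cfs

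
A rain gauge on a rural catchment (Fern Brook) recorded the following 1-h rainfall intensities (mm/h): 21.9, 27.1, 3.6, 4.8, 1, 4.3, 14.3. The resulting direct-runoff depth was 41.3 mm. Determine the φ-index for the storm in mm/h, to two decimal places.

Only the 3 blocks with intensity above φ contribute runoff: 21.9, 27.1, 14.3 mm/h.
Σ(I−φ)·Δt = d  ⇒  (21.9+27.1+14.3 − 3φ)·1 = 41.3
φ = (63.30 − 41.3/1) / 3 = 7.33 mm/h.

φ ≈ 7.33 mm/h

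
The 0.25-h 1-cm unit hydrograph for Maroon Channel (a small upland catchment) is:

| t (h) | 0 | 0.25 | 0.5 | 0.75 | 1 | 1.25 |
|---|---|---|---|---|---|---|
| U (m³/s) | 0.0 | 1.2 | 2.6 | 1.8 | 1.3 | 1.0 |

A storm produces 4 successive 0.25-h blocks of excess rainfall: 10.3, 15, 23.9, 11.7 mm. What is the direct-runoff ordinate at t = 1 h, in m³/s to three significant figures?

Q ≈ 11.7 m³/s

By discrete convolution, Q_j = Σ (P_i / 10 mm) · U_{j−i}.
At t = 1 h (j=4): Q = (10.3/10)·1.3 + (15/10)·1.8 + (23.9/10)·2.6 + (11.7/10)·1.2 = 11.7 m³/s.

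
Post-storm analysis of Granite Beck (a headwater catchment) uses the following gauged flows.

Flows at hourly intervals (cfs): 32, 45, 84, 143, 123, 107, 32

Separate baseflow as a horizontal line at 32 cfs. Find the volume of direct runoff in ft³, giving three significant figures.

Direct-runoff ordinates (Q − Q_b): 0.0, 13.0, 52.0, 111.0, 91.0, 75.0, 0.0 cfs.
ΣQ_DR = 342.0 cfs.
With Δt = 1 h = 3600 s, V = ΣQ_DR · Δt = 342.0 × 3600 = 1.23 × 10^6 ft³.

V ≈ 1.23 × 10^6 ft³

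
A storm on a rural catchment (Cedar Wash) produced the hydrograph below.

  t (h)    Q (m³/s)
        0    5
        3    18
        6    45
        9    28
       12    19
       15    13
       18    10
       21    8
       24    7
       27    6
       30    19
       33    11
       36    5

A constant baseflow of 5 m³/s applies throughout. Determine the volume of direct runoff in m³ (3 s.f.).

V ≈ 1.39 × 10^6 m³

Direct-runoff ordinates (Q − Q_b): 0.0, 13.0, 40.0, 23.0, 14.0, 8.0, 5.0, 3.0, 2.0, 1.0, 14.0, 6.0, 0.0 m³/s.
ΣQ_DR = 129.0 m³/s.
With Δt = 3 h = 10800 s, V = ΣQ_DR · Δt = 129.0 × 10800 = 1.39 × 10^6 m³.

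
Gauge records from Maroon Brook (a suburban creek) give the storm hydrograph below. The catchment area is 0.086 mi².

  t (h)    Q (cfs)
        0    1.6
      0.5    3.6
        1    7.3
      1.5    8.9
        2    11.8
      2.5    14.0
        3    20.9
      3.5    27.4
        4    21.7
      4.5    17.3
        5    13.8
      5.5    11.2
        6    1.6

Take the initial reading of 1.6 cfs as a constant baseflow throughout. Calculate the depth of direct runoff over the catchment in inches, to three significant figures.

d ≈ 1.26 in

Direct runoff: 0.0, 2.0, 5.7, 7.3, 10.2, 12.4, 19.3, 25.8, 20.1, 15.7, 12.2, 9.6, 0.0 cfs; ΣQ_DR = 140.3 cfs.
V = ΣQ_DR · Δt = 140.3 × 1800 s = 2.525 × 10^5 ft³.
Over A = 0.086 mi², depth = V / A = 1.26 in.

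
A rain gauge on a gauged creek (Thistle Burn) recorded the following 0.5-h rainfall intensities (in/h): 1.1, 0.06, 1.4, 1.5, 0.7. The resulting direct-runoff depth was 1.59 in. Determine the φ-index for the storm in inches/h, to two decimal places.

Only the 4 blocks with intensity above φ contribute runoff: 1.1, 1.4, 1.5, 0.7 in/h.
Σ(I−φ)·Δt = d  ⇒  (1.1+1.4+1.5+0.7 − 4φ)·0.5 = 1.59
φ = (4.700 − 1.59/0.5) / 4 = 0.38 in/h.

φ ≈ 0.38 in/h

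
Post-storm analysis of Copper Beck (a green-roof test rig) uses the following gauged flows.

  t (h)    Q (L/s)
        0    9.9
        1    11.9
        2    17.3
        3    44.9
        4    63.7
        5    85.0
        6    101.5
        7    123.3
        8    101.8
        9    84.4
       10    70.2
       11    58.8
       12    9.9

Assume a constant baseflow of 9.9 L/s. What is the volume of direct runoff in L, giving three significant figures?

V ≈ 2.35 × 10^6 L

Direct-runoff ordinates (Q − Q_b): 0.0, 2.0, 7.4, 35.0, 53.8, 75.1, 91.6, 113.4, 91.9, 74.5, 60.3, 48.9, 0.0 L/s.
ΣQ_DR = 653.9 L/s.
With Δt = 1 h = 3600 s, V = ΣQ_DR · Δt = 653.9 × 3600 = 2.35 × 10^6 L.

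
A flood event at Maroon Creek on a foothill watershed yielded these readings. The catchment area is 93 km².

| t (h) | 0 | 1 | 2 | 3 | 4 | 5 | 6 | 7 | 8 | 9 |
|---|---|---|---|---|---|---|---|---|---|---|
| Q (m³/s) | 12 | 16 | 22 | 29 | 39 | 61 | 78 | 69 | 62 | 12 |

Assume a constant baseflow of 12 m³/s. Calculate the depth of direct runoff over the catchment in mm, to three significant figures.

Direct runoff: 0.0, 4.0, 10.0, 17.0, 27.0, 49.0, 66.0, 57.0, 50.0, 0.0 m³/s; ΣQ_DR = 280.0 m³/s.
V = ΣQ_DR · Δt = 280.0 × 3600 s = 1.008 × 10^6 m³.
Over A = 93 km², depth = V / A = 10.8 mm.

d ≈ 10.8 mm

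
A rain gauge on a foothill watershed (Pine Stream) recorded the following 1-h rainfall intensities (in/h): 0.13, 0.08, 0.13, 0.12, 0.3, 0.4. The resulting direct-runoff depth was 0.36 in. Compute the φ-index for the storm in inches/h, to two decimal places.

φ ≈ 0.17 in/h

Only the 2 blocks with intensity above φ contribute runoff: 0.3, 0.4 in/h.
Σ(I−φ)·Δt = d  ⇒  (0.3+0.4 − 2φ)·1 = 0.36
φ = (0.7000 − 0.36/1) / 2 = 0.17 in/h.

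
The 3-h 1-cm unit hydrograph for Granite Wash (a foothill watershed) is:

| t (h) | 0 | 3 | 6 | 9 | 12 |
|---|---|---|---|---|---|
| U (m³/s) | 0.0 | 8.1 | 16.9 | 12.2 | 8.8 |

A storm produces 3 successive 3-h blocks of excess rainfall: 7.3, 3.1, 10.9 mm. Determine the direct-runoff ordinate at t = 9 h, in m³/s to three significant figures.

By discrete convolution, Q_j = Σ (P_i / 10 mm) · U_{j−i}.
At t = 9 h (j=3): Q = (7.3/10)·12.2 + (3.1/10)·16.9 + (10.9/10)·8.1 = 23.0 m³/s.

Q ≈ 23.0 m³/s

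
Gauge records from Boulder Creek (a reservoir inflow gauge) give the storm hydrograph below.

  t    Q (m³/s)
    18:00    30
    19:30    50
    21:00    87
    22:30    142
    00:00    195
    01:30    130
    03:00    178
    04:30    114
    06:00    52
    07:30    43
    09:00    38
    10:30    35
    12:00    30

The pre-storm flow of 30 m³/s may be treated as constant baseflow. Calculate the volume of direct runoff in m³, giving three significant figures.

V ≈ 3.96 × 10^6 m³

Direct-runoff ordinates (Q − Q_b): 0.0, 20.0, 57.0, 112.0, 165.0, 100.0, 148.0, 84.0, 22.0, 13.0, 8.0, 5.0, 0.0 m³/s.
ΣQ_DR = 734.0 m³/s.
With Δt = 1.5 h = 5400 s, V = ΣQ_DR · Δt = 734.0 × 5400 = 3.96 × 10^6 m³.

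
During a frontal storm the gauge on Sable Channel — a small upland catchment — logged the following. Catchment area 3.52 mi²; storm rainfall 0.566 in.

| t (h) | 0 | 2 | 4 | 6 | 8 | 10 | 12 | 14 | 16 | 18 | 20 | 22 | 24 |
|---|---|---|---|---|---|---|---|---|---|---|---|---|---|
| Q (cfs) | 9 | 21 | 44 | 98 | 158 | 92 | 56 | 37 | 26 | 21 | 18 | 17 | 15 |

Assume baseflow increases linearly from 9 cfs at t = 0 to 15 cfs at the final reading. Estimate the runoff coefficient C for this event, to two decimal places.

C ≈ 0.71

ΣQ_DR = 456.0 cfs; V = ΣQ_DR·Δt = 3.283 × 10^6 ft³.
Runoff depth d = V / A = 0.4015 in.
C = d / P = 0.4015 / 0.566 = 0.71.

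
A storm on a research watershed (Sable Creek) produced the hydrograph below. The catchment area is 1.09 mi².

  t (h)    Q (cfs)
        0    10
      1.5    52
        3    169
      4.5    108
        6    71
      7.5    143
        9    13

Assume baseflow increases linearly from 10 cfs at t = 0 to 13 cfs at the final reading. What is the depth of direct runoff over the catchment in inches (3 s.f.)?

d ≈ 1.04 in

Direct runoff: 0.00, 41.50, 158.00, 96.50, 59.00, 130.50, 0.00 cfs; ΣQ_DR = 485.5 cfs.
V = ΣQ_DR · Δt = 485.5 × 5400 s = 2.622 × 10^6 ft³.
Over A = 1.09 mi², depth = V / A = 1.04 in.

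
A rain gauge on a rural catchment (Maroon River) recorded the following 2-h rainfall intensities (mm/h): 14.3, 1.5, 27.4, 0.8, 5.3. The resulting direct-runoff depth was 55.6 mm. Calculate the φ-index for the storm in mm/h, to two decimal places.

Only the 2 blocks with intensity above φ contribute runoff: 14.3, 27.4 mm/h.
Σ(I−φ)·Δt = d  ⇒  (14.3+27.4 − 2φ)·2 = 55.6
φ = (41.70 − 55.6/2) / 2 = 6.95 mm/h.

φ ≈ 6.95 mm/h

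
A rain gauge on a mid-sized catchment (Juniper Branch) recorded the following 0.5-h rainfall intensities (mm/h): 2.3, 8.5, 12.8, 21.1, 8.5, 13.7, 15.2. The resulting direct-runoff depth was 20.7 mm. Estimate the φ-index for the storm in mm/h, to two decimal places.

Only the 6 blocks with intensity above φ contribute runoff: 8.5, 12.8, 21.1, 8.5, 13.7, 15.2 mm/h.
Σ(I−φ)·Δt = d  ⇒  (8.5+12.8+21.1+8.5+13.7+15.2 − 6φ)·0.5 = 20.7
φ = (79.80 − 20.7/0.5) / 6 = 6.40 mm/h.

φ ≈ 6.40 mm/h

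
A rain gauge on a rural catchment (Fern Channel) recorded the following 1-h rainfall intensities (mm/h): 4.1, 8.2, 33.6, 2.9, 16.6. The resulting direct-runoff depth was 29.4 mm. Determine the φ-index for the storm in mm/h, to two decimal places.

Only the 2 blocks with intensity above φ contribute runoff: 33.6, 16.6 mm/h.
Σ(I−φ)·Δt = d  ⇒  (33.6+16.6 − 2φ)·1 = 29.4
φ = (50.20 − 29.4/1) / 2 = 10.40 mm/h.

φ ≈ 10.40 mm/h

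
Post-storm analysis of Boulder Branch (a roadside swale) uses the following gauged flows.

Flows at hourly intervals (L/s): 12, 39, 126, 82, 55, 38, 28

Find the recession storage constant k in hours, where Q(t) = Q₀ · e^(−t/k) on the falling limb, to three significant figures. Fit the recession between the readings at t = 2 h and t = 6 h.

On the falling limb, Q drops from 126 to 28 L/s between t = 2 h and t = 6 h (Δt = 4 h).
k = −Δt / ln(Q₂/Q₁) = −4 / ln(28/126) = 2.66 h.

k ≈ 2.66 h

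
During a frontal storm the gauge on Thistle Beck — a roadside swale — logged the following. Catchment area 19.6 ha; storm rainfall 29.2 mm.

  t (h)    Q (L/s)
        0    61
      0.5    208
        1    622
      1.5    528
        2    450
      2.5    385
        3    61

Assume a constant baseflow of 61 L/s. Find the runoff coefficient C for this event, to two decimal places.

C ≈ 0.59

ΣQ_DR = 1888 L/s; V = ΣQ_DR·Δt = 3.398 × 10^6 L.
Runoff depth d = V / A = 17.34 mm.
C = d / P = 17.34 / 29.2 = 0.59.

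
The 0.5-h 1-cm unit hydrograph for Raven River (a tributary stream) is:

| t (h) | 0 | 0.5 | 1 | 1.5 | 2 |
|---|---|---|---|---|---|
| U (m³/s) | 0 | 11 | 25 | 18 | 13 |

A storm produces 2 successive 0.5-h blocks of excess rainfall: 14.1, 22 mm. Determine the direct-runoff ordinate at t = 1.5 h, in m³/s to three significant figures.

Q ≈ 80.4 m³/s

By discrete convolution, Q_j = Σ (P_i / 10 mm) · U_{j−i}.
At t = 1.5 h (j=3): Q = (14.1/10)·18 + (22/10)·25 = 80.4 m³/s.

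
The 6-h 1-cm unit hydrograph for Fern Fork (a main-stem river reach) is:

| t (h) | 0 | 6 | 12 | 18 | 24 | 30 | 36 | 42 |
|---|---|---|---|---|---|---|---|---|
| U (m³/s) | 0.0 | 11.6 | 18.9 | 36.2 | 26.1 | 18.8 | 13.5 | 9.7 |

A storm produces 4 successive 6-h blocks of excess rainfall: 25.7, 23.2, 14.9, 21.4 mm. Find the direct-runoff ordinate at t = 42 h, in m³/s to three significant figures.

Q ≈ 140 m³/s

By discrete convolution, Q_j = Σ (P_i / 10 mm) · U_{j−i}.
At t = 42 h (j=7): Q = (25.7/10)·9.7 + (23.2/10)·13.5 + (14.9/10)·18.8 + (21.4/10)·26.1 = 140 m³/s.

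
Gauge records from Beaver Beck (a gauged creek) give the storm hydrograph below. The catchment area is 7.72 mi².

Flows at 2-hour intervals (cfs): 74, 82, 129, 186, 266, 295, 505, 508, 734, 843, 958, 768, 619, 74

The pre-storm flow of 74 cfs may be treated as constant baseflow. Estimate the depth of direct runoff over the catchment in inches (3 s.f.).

Direct runoff: 0.0, 8.0, 55.0, 112.0, 192.0, 221.0, 431.0, 434.0, 660.0, 769.0, 884.0, 694.0, 545.0, 0.0 cfs; ΣQ_DR = 5005 cfs.
V = ΣQ_DR · Δt = 5005 × 7200 s = 3.604 × 10^7 ft³.
Over A = 7.72 mi², depth = V / A = 2.01 in.

d ≈ 2.01 in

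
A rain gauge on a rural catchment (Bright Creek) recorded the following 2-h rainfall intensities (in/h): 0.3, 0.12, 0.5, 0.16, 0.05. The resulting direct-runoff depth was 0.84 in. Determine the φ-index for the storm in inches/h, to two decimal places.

Only the 2 blocks with intensity above φ contribute runoff: 0.3, 0.5 in/h.
Σ(I−φ)·Δt = d  ⇒  (0.3+0.5 − 2φ)·2 = 0.84
φ = (0.8000 − 0.84/2) / 2 = 0.19 in/h.

φ ≈ 0.19 in/h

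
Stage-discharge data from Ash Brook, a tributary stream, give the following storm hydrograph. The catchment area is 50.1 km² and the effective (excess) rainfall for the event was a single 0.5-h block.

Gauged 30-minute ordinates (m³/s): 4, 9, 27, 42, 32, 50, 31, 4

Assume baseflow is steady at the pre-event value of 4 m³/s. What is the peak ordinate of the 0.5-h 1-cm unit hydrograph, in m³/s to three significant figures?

Direct runoff: 0.0, 5.0, 23.0, 38.0, 28.0, 46.0, 27.0, 0.0 m³/s; ΣQ_DR = 167.0 m³/s, peak = 46.0 m³/s.
Runoff depth d = ΣQ_DR·Δt / A = 167.0 × 1800 / (50.1 km²) = 6.000 mm.
The 1-cm UH is the DRH scaled by (10 mm)/d, so U_p = 46.0 × 10/6.000 = 76.7 m³/s.

U_p ≈ 76.7 m³/s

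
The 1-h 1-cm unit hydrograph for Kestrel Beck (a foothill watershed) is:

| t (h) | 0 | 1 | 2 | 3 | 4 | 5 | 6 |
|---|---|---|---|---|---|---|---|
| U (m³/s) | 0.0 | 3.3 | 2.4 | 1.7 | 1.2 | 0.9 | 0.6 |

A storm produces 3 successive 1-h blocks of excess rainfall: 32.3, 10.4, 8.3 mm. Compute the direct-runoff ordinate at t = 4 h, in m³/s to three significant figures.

Q ≈ 7.64 m³/s

By discrete convolution, Q_j = Σ (P_i / 10 mm) · U_{j−i}.
At t = 4 h (j=4): Q = (32.3/10)·1.2 + (10.4/10)·1.7 + (8.3/10)·2.4 = 7.64 m³/s.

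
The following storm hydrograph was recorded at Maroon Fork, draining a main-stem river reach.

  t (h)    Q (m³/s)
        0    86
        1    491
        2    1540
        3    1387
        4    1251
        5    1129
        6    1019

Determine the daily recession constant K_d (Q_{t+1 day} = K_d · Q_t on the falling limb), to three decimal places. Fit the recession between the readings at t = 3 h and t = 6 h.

K_d ≈ 0.085

Between t = 3 h and t = 6 h the flow falls from 1387 to 1019 m³/s over 3×1 h = 3 h.
Per-interval ratio K = (1019/1387)^(1/3) = 0.9023; K_d = K^(24/1) = 0.085.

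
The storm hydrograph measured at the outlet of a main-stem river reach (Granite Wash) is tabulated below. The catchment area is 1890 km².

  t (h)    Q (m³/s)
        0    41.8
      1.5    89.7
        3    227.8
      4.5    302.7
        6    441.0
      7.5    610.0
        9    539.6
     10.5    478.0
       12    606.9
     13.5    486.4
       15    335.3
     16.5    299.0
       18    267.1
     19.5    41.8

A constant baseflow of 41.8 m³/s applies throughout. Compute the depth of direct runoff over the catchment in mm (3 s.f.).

Direct runoff: 0.0, 47.9, 186.0, 260.9, 399.2, 568.2, 497.8, 436.2, 565.1, 444.6, 293.5, 257.2, 225.3, 0.0 m³/s; ΣQ_DR = 4182 m³/s.
V = ΣQ_DR · Δt = 4182 × 5400 s = 2.258 × 10^7 m³.
Over A = 1890 km², depth = V / A = 11.9 mm.

d ≈ 11.9 mm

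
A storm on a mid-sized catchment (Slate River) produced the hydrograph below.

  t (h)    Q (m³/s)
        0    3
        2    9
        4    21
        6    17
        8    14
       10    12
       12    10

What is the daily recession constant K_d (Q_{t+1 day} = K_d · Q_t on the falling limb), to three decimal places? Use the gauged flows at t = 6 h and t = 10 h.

K_d ≈ 0.124

Between t = 6 h and t = 10 h the flow falls from 17 to 12 m³/s over 2×2 h = 4 h.
Per-interval ratio K = (12/17)^(1/2) = 0.8402; K_d = K^(24/2) = 0.124.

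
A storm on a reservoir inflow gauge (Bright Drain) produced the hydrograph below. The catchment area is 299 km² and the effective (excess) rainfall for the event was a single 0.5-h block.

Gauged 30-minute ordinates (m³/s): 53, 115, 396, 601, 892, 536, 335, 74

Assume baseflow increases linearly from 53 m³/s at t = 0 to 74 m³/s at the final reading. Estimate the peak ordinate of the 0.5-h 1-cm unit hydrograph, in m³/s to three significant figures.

Direct runoff: 0.00, 59.00, 337.00, 539.00, 827.00, 468.00, 264.00, 0.00 m³/s; ΣQ_DR = 2494 m³/s, peak = 827.00 m³/s.
Runoff depth d = ΣQ_DR·Δt / A = 2494 × 1800 / (299 km²) = 15.01 mm.
The 1-cm UH is the DRH scaled by (10 mm)/d, so U_p = 827.00 × 10/15.01 = 551 m³/s.

U_p ≈ 551 m³/s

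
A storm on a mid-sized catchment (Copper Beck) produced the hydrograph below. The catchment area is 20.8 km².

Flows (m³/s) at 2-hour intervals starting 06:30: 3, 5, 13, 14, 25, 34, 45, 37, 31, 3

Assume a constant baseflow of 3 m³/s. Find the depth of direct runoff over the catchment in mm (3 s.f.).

d ≈ 62.3 mm

Direct runoff: 0.0, 2.0, 10.0, 11.0, 22.0, 31.0, 42.0, 34.0, 28.0, 0.0 m³/s; ΣQ_DR = 180.0 m³/s.
V = ΣQ_DR · Δt = 180.0 × 7200 s = 1.296 × 10^6 m³.
Over A = 20.8 km², depth = V / A = 62.3 mm.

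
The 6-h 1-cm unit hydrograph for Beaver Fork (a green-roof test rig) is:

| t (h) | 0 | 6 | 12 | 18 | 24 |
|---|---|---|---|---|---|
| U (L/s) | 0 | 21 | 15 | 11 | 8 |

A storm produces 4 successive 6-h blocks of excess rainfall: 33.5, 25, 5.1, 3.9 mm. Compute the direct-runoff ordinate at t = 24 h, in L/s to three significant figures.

By discrete convolution, Q_j = Σ (P_i / 10 mm) · U_{j−i}.
At t = 24 h (j=4): Q = (33.5/10)·8 + (25/10)·11 + (5.1/10)·15 + (3.9/10)·21 = 70.1 L/s.

Q ≈ 70.1 L/s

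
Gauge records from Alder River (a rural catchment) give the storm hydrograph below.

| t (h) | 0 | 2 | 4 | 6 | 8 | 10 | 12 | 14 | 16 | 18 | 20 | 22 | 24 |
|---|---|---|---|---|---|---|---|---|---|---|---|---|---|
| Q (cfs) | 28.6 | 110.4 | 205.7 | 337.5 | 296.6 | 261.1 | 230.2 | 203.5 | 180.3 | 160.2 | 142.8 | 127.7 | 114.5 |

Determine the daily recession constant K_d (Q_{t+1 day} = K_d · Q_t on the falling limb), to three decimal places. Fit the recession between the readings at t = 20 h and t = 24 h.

Between t = 20 h and t = 24 h the flow falls from 142.8 to 114.5 cfs over 2×2 h = 4 h.
Per-interval ratio K = (114.5/142.8)^(1/2) = 0.8954; K_d = K^(24/2) = 0.266.

K_d ≈ 0.266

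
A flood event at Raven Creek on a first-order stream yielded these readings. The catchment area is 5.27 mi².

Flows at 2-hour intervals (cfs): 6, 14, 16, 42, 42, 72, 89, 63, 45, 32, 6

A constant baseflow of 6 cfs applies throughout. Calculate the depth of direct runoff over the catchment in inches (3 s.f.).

Direct runoff: 0.0, 8.0, 10.0, 36.0, 36.0, 66.0, 83.0, 57.0, 39.0, 26.0, 0.0 cfs; ΣQ_DR = 361.0 cfs.
V = ΣQ_DR · Δt = 361.0 × 7200 s = 2.599 × 10^6 ft³.
Over A = 5.27 mi², depth = V / A = 0.212 in.

d ≈ 0.212 in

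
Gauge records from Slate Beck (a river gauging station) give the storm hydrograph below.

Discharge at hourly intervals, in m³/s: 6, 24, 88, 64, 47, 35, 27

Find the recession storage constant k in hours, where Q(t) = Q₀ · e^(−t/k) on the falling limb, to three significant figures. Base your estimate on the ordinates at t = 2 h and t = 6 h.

On the falling limb, Q drops from 88 to 27 m³/s between t = 2 h and t = 6 h (Δt = 4 h).
k = −Δt / ln(Q₂/Q₁) = −4 / ln(27/88) = 3.39 h.

k ≈ 3.39 h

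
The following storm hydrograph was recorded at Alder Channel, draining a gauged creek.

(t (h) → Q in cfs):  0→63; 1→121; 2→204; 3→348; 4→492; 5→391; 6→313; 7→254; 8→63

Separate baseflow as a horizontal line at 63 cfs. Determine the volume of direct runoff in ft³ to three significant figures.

Direct-runoff ordinates (Q − Q_b): 0.0, 58.0, 141.0, 285.0, 429.0, 328.0, 250.0, 191.0, 0.0 cfs.
ΣQ_DR = 1682 cfs.
With Δt = 1 h = 3600 s, V = ΣQ_DR · Δt = 1682 × 3600 = 6.06 × 10^6 ft³.

V ≈ 6.06 × 10^6 ft³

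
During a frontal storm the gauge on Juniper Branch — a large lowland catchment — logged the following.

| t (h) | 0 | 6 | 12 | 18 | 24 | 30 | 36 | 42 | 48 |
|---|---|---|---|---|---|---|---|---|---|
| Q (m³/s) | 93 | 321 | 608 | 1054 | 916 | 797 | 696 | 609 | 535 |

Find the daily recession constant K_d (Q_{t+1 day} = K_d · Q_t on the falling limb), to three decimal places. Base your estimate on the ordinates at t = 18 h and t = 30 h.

K_d ≈ 0.572

Between t = 18 h and t = 30 h the flow falls from 1054 to 797 m³/s over 2×6 h = 12 h.
Per-interval ratio K = (797/1054)^(1/2) = 0.8696; K_d = K^(24/6) = 0.572.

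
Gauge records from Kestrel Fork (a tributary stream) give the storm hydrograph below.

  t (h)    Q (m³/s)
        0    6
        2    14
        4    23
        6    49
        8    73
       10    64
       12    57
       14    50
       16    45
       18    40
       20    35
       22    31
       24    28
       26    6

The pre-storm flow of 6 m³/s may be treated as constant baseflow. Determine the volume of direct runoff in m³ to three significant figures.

V ≈ 3.15 × 10^6 m³

Direct-runoff ordinates (Q − Q_b): 0.0, 8.0, 17.0, 43.0, 67.0, 58.0, 51.0, 44.0, 39.0, 34.0, 29.0, 25.0, 22.0, 0.0 m³/s.
ΣQ_DR = 437.0 m³/s.
With Δt = 2 h = 7200 s, V = ΣQ_DR · Δt = 437.0 × 7200 = 3.15 × 10^6 m³.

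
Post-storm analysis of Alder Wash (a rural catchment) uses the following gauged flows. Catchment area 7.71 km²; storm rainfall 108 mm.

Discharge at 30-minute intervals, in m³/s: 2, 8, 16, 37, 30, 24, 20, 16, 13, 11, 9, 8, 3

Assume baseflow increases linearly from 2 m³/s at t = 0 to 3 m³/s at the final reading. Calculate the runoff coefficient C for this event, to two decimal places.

C ≈ 0.36

ΣQ_DR = 164.5 m³/s; V = ΣQ_DR·Δt = 2.961 × 10^5 m³.
Runoff depth d = V / A = 38.40 mm.
C = d / P = 38.40 / 108 = 0.36.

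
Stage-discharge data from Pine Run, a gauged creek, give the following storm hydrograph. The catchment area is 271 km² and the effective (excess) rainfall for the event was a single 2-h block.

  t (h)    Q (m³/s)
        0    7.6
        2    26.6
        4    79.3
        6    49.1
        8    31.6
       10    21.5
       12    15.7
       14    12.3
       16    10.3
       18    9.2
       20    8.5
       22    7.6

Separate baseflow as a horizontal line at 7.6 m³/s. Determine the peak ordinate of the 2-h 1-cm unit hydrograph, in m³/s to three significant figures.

Direct runoff: 0.0, 19.0, 71.7, 41.5, 24.0, 13.9, 8.1, 4.7, 2.7, 1.6, 0.9, 0.0 m³/s; ΣQ_DR = 188.1 m³/s, peak = 71.7 m³/s.
Runoff depth d = ΣQ_DR·Δt / A = 188.1 × 7200 / (271 km²) = 4.997 mm.
The 1-cm UH is the DRH scaled by (10 mm)/d, so U_p = 71.7 × 10/4.997 = 143 m³/s.

U_p ≈ 143 m³/s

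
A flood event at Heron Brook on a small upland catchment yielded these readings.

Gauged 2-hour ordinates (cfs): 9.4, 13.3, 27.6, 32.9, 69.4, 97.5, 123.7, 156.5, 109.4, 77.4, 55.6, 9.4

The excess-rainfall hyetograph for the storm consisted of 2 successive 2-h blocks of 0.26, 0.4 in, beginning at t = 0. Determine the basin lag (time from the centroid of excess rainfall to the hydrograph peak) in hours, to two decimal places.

Centroid of excess rainfall: t_c = Σ P_i·t̄_i / ΣP_i = 2.2121 h (block centres at 1, 3 h).
Hydrograph peak occurs at t = 14 h, so basin lag t_L = 14 − 2.2121 = 11.79 h.

t_L ≈ 11.79 h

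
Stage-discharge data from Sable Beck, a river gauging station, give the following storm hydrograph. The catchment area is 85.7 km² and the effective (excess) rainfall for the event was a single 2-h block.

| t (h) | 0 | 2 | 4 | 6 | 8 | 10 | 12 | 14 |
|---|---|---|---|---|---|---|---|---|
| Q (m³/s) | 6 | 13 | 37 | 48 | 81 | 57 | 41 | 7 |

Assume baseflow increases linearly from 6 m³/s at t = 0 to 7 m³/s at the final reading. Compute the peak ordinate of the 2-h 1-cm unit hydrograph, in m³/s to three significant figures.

Direct runoff: 0.00, 6.86, 30.71, 41.57, 74.43, 50.29, 34.14, 0.00 m³/s; ΣQ_DR = 238.0 m³/s, peak = 74.43 m³/s.
Runoff depth d = ΣQ_DR·Δt / A = 238.0 × 7200 / (85.7 km²) = 20.00 mm.
The 1-cm UH is the DRH scaled by (10 mm)/d, so U_p = 74.43 × 10/20.00 = 37.2 m³/s.

U_p ≈ 37.2 m³/s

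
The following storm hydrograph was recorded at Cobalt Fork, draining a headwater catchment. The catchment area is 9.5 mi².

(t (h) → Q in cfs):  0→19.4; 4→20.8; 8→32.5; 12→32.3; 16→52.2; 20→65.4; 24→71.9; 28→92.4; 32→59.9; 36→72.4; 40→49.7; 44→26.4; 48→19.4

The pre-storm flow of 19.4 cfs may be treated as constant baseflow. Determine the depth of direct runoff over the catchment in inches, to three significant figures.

Direct runoff: 0.0, 1.4, 13.1, 12.9, 32.8, 46.0, 52.5, 73.0, 40.5, 53.0, 30.3, 7.0, 0.0 cfs; ΣQ_DR = 362.5 cfs.
V = ΣQ_DR · Δt = 362.5 × 14400 s = 5.220 × 10^6 ft³.
Over A = 9.5 mi², depth = V / A = 0.237 in.

d ≈ 0.237 in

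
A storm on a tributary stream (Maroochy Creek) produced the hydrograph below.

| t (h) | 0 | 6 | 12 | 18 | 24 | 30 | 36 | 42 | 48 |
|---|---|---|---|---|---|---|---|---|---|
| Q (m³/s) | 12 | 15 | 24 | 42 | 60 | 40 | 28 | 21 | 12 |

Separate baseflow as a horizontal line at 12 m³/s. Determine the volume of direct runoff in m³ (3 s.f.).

Direct-runoff ordinates (Q − Q_b): 0.0, 3.0, 12.0, 30.0, 48.0, 28.0, 16.0, 9.0, 0.0 m³/s.
ΣQ_DR = 146.0 m³/s.
With Δt = 6 h = 21600 s, V = ΣQ_DR · Δt = 146.0 × 21600 = 3.15 × 10^6 m³.

V ≈ 3.15 × 10^6 m³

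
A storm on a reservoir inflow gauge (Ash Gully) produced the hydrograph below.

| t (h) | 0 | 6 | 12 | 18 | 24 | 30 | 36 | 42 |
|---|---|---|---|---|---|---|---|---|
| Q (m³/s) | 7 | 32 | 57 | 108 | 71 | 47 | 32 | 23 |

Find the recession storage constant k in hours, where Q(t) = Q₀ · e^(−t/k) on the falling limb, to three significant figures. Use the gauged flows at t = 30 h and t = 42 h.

On the falling limb, Q drops from 47 to 23 m³/s between t = 30 h and t = 42 h (Δt = 12 h).
k = −Δt / ln(Q₂/Q₁) = −12 / ln(23/47) = 16.8 h.

k ≈ 16.8 h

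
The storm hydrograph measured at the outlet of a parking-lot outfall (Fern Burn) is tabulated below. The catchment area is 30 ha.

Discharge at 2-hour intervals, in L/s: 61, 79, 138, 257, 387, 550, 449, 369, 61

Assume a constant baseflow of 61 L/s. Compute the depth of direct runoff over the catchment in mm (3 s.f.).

Direct runoff: 0.0, 18.0, 77.0, 196.0, 326.0, 489.0, 388.0, 308.0, 0.0 L/s; ΣQ_DR = 1802 L/s.
V = ΣQ_DR · Δt = 1802 × 7200 s = 1.297 × 10^7 L.
Over A = 30 ha, depth = V / A = 43.2 mm.

d ≈ 43.2 mm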